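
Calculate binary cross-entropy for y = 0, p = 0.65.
L = 1.05

L = -0·log(0.65) - 1·log(0.35) = -log(0.35) = 1.05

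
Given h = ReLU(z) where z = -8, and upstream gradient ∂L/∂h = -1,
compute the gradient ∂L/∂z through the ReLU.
∂L/∂z = 0

h = ReLU(-8) = 0
Since z < 0: ∂h/∂z = 0
∂L/∂z = ∂L/∂h · ∂h/∂z = -1 × 0 = 0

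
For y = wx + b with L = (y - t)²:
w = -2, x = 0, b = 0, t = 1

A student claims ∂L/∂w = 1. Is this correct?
Incorrect

y = (-2)(0) + 0 = 0
∂L/∂y = 2(y - t) = 2(0 - 1) = -2
∂y/∂w = x = 0
∂L/∂w = -2 × 0 = 0

Claimed value: 1
Incorrect: The correct gradient is 0.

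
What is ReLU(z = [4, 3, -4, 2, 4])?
h = [4, 3, 0, 2, 4]

ReLU applied element-wise: max(0,4)=4, max(0,3)=3, max(0,-4)=0, max(0,2)=2, max(0,4)=4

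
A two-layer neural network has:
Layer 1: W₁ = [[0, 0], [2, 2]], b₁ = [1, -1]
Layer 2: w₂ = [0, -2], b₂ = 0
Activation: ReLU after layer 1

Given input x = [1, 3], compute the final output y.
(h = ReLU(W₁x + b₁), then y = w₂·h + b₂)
y = -14

Layer 1 pre-activation: z₁ = [1, 7]
After ReLU: h = [1, 7]
Layer 2 output: y = 0×1 + -2×7 + 0 = -14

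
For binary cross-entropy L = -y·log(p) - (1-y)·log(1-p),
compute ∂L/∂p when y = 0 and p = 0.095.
∂L/∂p = 1.105

∂L/∂p = -y/p + (1-y)/(1-p) = 0 + 1/0.905 = 1.105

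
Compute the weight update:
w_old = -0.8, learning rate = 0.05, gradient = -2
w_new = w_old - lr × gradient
w_new = -0.7

w_new = w - η·∂L/∂w = -0.8 - 0.05×(-2) = -0.8 - (-0.1) = -0.7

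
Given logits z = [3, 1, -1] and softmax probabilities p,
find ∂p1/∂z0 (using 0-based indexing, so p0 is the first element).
∂p1/∂z0 = -0.1017

p = softmax(z) = [0.8668, 0.1173, 0.01588]
p1 = 0.1173, p0 = 0.8668

∂p1/∂z0 = -p1 × p0 = -0.1173 × 0.8668 = -0.1017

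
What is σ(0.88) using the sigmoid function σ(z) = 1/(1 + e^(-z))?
0.7068

sigmoid(0.88) = 1/(1 + e^(-0.88)) = 1/(1 + 0.4148) = 0.7068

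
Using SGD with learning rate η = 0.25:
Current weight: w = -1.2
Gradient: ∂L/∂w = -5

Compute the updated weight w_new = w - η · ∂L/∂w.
w_new = 0.05

w_new = w - η·∂L/∂w = -1.2 - 0.25×(-5) = -1.2 - (-1.25) = 0.05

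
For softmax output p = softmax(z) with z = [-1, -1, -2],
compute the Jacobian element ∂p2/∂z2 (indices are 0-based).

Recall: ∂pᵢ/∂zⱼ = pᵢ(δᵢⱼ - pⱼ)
∂p2/∂z2 = 0.1312

p = softmax(z) = [0.4223, 0.4223, 0.1554]
p2 = 0.1554

∂p2/∂z2 = p2(1 - p2) = 0.1554 × (1 - 0.1554) = 0.1312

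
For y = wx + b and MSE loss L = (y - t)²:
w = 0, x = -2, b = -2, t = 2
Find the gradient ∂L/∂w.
∂L/∂w = 16

y = wx + b = (0)(-2) + -2 = -2
∂L/∂y = 2(y - t) = 2(-2 - 2) = -8
∂y/∂w = x = -2
∂L/∂w = ∂L/∂y · ∂y/∂w = -8 × -2 = 16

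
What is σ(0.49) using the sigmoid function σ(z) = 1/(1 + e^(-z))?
0.6201

sigmoid(0.49) = 1/(1 + e^(-0.49)) = 1/(1 + 0.6126) = 0.6201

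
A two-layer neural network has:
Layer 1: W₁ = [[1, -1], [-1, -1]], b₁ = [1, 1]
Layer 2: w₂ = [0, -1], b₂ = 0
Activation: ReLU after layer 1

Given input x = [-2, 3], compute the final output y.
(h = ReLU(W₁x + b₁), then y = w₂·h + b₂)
y = 0

Layer 1 pre-activation: z₁ = [-4, 0]
After ReLU: h = [0, 0]
Layer 2 output: y = 0×0 + -1×0 + 0 = 0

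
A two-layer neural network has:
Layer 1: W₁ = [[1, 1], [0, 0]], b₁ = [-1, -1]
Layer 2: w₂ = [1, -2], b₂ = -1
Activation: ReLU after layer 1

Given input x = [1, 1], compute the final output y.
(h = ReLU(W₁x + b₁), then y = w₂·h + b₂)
y = 0

Layer 1 pre-activation: z₁ = [1, -1]
After ReLU: h = [1, 0]
Layer 2 output: y = 1×1 + -2×0 + -1 = 0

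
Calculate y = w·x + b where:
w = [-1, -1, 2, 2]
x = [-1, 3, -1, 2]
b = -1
y = -1

y = (-1)(-1) + (-1)(3) + (2)(-1) + (2)(2) + -1 = -1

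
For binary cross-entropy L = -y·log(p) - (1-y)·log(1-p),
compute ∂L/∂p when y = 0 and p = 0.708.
∂L/∂p = 3.425

∂L/∂p = -y/p + (1-y)/(1-p) = 0 + 1/0.292 = 3.425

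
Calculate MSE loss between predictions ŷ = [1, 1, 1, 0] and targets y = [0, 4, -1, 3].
MSE = 5.75

MSE = (1/4)((1-0)² + (1-4)² + (1--1)² + (0-3)²) = (1/4)(1 + 9 + 4 + 9) = 5.75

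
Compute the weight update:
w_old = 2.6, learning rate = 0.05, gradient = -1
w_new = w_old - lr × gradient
w_new = 2.65

w_new = w - η·∂L/∂w = 2.6 - 0.05×(-1) = 2.6 - (-0.05) = 2.65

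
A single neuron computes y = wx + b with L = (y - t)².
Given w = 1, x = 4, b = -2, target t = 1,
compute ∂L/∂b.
∂L/∂b = 2

y = wx + b = (1)(4) + -2 = 2
∂L/∂y = 2(y - t) = 2(2 - 1) = 2
∂y/∂b = 1
∂L/∂b = ∂L/∂y · ∂y/∂b = 2 × 1 = 2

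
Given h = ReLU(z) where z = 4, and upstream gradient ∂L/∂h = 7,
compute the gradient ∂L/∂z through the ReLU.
∂L/∂z = 7

h = ReLU(4) = 4
Since z > 0: ∂h/∂z = 1
∂L/∂z = ∂L/∂h · ∂h/∂z = 7 × 1 = 7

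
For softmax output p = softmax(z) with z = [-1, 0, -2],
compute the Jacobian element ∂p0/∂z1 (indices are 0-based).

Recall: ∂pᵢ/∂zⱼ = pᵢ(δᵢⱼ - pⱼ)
∂p0/∂z1 = -0.1628

p = softmax(z) = [0.2447, 0.6652, 0.09003]
p0 = 0.2447, p1 = 0.6652

∂p0/∂z1 = -p0 × p1 = -0.2447 × 0.6652 = -0.1628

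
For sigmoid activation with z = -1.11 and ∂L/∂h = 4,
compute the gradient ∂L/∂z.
∂L/∂z = 0.7457

σ(-1.11) = 0.2479
σ'(-1.11) = σ(-1.11)(1 - σ(-1.11)) = 0.2479 × 0.7521 = 0.1864
∂L/∂z = ∂L/∂h · σ'(z) = 4 × 0.1864 = 0.7457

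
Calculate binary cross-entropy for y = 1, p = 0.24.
L = 1.427

L = -1·log(0.24) - 0·log(0.76) = -log(0.24) = 1.427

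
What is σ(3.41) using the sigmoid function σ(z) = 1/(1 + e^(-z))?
0.968

sigmoid(3.41) = 1/(1 + e^(-3.41)) = 1/(1 + 0.03304) = 0.968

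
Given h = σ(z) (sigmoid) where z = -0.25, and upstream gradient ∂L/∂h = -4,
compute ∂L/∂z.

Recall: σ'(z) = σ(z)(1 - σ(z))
∂L/∂z = -0.9845

σ(-0.25) = 0.4378
σ'(-0.25) = σ(-0.25)(1 - σ(-0.25)) = 0.4378 × 0.5622 = 0.2461
∂L/∂z = ∂L/∂h · σ'(z) = -4 × 0.2461 = -0.9845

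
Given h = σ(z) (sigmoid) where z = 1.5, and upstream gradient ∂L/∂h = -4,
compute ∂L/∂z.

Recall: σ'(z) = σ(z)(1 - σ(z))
∂L/∂z = -0.5966

σ(1.5) = 0.8176
σ'(1.5) = σ(1.5)(1 - σ(1.5)) = 0.8176 × 0.1824 = 0.1491
∂L/∂z = ∂L/∂h · σ'(z) = -4 × 0.1491 = -0.5966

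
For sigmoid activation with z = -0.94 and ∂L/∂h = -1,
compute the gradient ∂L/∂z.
∂L/∂z = -0.202

σ(-0.94) = 0.2809
σ'(-0.94) = σ(-0.94)(1 - σ(-0.94)) = 0.2809 × 0.7191 = 0.202
∂L/∂z = ∂L/∂h · σ'(z) = -1 × 0.202 = -0.202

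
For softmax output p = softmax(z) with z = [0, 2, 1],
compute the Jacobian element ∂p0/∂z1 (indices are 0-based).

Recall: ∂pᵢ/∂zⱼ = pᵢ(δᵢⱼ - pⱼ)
∂p0/∂z1 = -0.05989

p = softmax(z) = [0.09003, 0.6652, 0.2447]
p0 = 0.09003, p1 = 0.6652

∂p0/∂z1 = -p0 × p1 = -0.09003 × 0.6652 = -0.05989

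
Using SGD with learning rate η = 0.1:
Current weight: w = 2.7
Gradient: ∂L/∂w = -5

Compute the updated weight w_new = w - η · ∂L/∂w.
w_new = 3.2

w_new = w - η·∂L/∂w = 2.7 - 0.1×(-5) = 2.7 - (-0.5) = 3.2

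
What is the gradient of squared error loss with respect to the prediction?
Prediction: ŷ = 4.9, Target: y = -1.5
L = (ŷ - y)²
∂L/∂ŷ = 12.8

∂L/∂ŷ = 2(ŷ - y) = 2(4.9 - -1.5) = 2(6.4) = 12.8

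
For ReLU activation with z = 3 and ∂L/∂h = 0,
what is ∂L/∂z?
∂L/∂z = 0

h = ReLU(3) = 3
Since z > 0: ∂h/∂z = 1
∂L/∂z = ∂L/∂h · ∂h/∂z = 0 × 1 = 0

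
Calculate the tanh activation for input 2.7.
0.991

tanh(2.7) = (e^(2.7) - e^(-2.7))/(e^(2.7) + e^(-2.7)) = 0.991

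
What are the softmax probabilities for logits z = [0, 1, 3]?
p = [0.042, 0.1142, 0.8438]

exp(z) = [1, 2.718, 20.09]
Sum = 23.8
p = [0.042, 0.1142, 0.8438]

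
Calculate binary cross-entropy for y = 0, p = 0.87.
L = 2.04

L = -0·log(0.87) - 1·log(0.13) = -log(0.13) = 2.04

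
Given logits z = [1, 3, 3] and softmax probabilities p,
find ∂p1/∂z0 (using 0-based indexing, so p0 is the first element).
∂p1/∂z0 = -0.02968

p = softmax(z) = [0.06338, 0.4683, 0.4683]
p1 = 0.4683, p0 = 0.06338

∂p1/∂z0 = -p1 × p0 = -0.4683 × 0.06338 = -0.02968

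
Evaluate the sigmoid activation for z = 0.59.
0.6434

sigmoid(0.59) = 1/(1 + e^(-0.59)) = 1/(1 + 0.5543) = 0.6434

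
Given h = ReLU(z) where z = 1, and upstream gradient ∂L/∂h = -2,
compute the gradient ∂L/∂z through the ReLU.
∂L/∂z = -2

h = ReLU(1) = 1
Since z > 0: ∂h/∂z = 1
∂L/∂z = ∂L/∂h · ∂h/∂z = -2 × 1 = -2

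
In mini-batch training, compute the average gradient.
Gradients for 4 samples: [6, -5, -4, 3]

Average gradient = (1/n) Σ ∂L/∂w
Average gradient = 0

Average = (1/4)(6 + -5 + -4 + 3) = 0/4 = 0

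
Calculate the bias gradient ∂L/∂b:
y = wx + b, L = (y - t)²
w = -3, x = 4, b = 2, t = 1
∂L/∂b = -22

y = wx + b = (-3)(4) + 2 = -10
∂L/∂y = 2(y - t) = 2(-10 - 1) = -22
∂y/∂b = 1
∂L/∂b = ∂L/∂y · ∂y/∂b = -22 × 1 = -22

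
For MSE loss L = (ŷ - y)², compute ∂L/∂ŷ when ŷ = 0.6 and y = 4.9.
∂L/∂ŷ = -8.6

∂L/∂ŷ = 2(ŷ - y) = 2(0.6 - 4.9) = 2(-4.3) = -8.6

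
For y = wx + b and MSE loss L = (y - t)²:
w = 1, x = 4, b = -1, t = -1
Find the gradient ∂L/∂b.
∂L/∂b = 8

y = wx + b = (1)(4) + -1 = 3
∂L/∂y = 2(y - t) = 2(3 - -1) = 8
∂y/∂b = 1
∂L/∂b = ∂L/∂y · ∂y/∂b = 8 × 1 = 8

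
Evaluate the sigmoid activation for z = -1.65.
0.1611

sigmoid(-1.65) = 1/(1 + e^(1.65)) = 1/(1 + 5.207) = 0.1611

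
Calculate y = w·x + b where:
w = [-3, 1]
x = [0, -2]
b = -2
y = -4

y = (-3)(0) + (1)(-2) + -2 = -4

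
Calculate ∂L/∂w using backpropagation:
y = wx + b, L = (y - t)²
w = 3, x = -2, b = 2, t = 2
∂L/∂w = 24

y = wx + b = (3)(-2) + 2 = -4
∂L/∂y = 2(y - t) = 2(-4 - 2) = -12
∂y/∂w = x = -2
∂L/∂w = ∂L/∂y · ∂y/∂w = -12 × -2 = 24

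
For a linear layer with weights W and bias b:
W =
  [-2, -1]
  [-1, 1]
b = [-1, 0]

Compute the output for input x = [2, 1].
y = [-6, -1]

Wx = [-2×2 + -1×1, -1×2 + 1×1]
   = [-5, -1]
y = Wx + b = [-5 + -1, -1 + 0] = [-6, -1]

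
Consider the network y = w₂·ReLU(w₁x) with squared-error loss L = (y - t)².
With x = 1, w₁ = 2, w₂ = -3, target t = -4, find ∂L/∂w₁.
∂L/∂w₁ = 12

Forward pass:
z = w₁x = 2×1 = 2
h = ReLU(2) = 2
y = w₂h = -3×2 = -6

Backward pass:
∂L/∂y = 2(y - t) = 2(-6 - -4) = -4
∂y/∂h = w₂ = -3
∂h/∂z = 1 (ReLU derivative)
∂z/∂w₁ = x = 1

∂L/∂w₁ = -4 × -3 × 1 × 1 = 12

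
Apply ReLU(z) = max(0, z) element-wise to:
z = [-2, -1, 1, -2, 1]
h = [0, 0, 1, 0, 1]

ReLU applied element-wise: max(0,-2)=0, max(0,-1)=0, max(0,1)=1, max(0,-2)=0, max(0,1)=1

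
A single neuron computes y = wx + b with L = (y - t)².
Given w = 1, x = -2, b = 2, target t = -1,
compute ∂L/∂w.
∂L/∂w = -4

y = wx + b = (1)(-2) + 2 = 0
∂L/∂y = 2(y - t) = 2(0 - -1) = 2
∂y/∂w = x = -2
∂L/∂w = ∂L/∂y · ∂y/∂w = 2 × -2 = -4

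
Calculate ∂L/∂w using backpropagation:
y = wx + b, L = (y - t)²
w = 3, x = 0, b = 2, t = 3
∂L/∂w = 0

y = wx + b = (3)(0) + 2 = 2
∂L/∂y = 2(y - t) = 2(2 - 3) = -2
∂y/∂w = x = 0
∂L/∂w = ∂L/∂y · ∂y/∂w = -2 × 0 = 0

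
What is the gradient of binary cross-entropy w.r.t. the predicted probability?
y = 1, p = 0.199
∂L/∂p = -5.025

∂L/∂p = -y/p + (1-y)/(1-p) = -1/0.199 + 0 = -5.025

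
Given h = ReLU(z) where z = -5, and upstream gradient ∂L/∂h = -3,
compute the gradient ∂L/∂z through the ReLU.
∂L/∂z = 0

h = ReLU(-5) = 0
Since z < 0: ∂h/∂z = 0
∂L/∂z = ∂L/∂h · ∂h/∂z = -3 × 0 = 0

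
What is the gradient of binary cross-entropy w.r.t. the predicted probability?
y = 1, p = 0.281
∂L/∂p = -3.559

∂L/∂p = -y/p + (1-y)/(1-p) = -1/0.281 + 0 = -3.559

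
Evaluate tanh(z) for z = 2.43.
0.9846

tanh(2.43) = (e^(2.43) - e^(-2.43))/(e^(2.43) + e^(-2.43)) = 0.9846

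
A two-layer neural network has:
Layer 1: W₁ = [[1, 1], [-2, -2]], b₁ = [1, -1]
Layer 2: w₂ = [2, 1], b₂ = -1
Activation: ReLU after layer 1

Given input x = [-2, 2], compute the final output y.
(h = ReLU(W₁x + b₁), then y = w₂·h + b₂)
y = 1

Layer 1 pre-activation: z₁ = [1, -1]
After ReLU: h = [1, 0]
Layer 2 output: y = 2×1 + 1×0 + -1 = 1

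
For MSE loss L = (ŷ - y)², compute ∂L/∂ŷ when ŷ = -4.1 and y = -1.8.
∂L/∂ŷ = -4.6

∂L/∂ŷ = 2(ŷ - y) = 2(-4.1 - -1.8) = 2(-2.3) = -4.6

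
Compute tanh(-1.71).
-0.9366

tanh(-1.71) = (e^(-1.71) - e^(1.71))/(e^(-1.71) + e^(1.71)) = -0.9366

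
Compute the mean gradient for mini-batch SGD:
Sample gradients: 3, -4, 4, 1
Average gradient = 1

Average = (1/4)(3 + -4 + 4 + 1) = 4/4 = 1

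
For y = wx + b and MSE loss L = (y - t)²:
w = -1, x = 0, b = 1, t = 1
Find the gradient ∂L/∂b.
∂L/∂b = 0

y = wx + b = (-1)(0) + 1 = 1
∂L/∂y = 2(y - t) = 2(1 - 1) = 0
∂y/∂b = 1
∂L/∂b = ∂L/∂y · ∂y/∂b = 0 × 1 = 0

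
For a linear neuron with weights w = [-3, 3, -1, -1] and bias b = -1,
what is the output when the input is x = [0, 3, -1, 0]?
y = 9

y = (-3)(0) + (3)(3) + (-1)(-1) + (-1)(0) + -1 = 9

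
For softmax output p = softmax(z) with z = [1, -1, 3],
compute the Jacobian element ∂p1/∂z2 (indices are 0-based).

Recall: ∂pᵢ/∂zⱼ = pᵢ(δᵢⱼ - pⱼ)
∂p1/∂z2 = -0.01376

p = softmax(z) = [0.1173, 0.01588, 0.8668]
p1 = 0.01588, p2 = 0.8668

∂p1/∂z2 = -p1 × p2 = -0.01588 × 0.8668 = -0.01376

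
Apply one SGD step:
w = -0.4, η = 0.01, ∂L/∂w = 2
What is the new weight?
w_new = -0.42

w_new = w - η·∂L/∂w = -0.4 - 0.01×(2) = -0.4 - (0.02) = -0.42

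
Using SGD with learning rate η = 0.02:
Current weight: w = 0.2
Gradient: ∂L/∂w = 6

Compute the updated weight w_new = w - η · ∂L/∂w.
w_new = 0.08

w_new = w - η·∂L/∂w = 0.2 - 0.02×(6) = 0.2 - (0.12) = 0.08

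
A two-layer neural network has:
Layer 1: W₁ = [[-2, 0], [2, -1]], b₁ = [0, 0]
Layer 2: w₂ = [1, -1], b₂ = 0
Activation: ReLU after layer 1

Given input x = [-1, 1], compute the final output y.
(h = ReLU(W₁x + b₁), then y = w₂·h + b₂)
y = 2

Layer 1 pre-activation: z₁ = [2, -3]
After ReLU: h = [2, 0]
Layer 2 output: y = 1×2 + -1×0 + 0 = 2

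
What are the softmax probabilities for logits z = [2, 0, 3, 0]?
p = [0.2507, 0.0339, 0.6815, 0.0339]

exp(z) = [7.389, 1, 20.09, 1]
Sum = 29.47
p = [0.2507, 0.0339, 0.6815, 0.0339]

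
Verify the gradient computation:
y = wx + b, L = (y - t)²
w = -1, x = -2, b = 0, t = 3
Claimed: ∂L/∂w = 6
Incorrect

y = (-1)(-2) + 0 = 2
∂L/∂y = 2(y - t) = 2(2 - 3) = -2
∂y/∂w = x = -2
∂L/∂w = -2 × -2 = 4

Claimed value: 6
Incorrect: The correct gradient is 4.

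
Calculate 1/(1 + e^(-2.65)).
0.934

sigmoid(2.65) = 1/(1 + e^(-2.65)) = 1/(1 + 0.07065) = 0.934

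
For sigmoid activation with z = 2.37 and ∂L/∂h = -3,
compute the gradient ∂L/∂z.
∂L/∂z = -0.2345

σ(2.37) = 0.9145
σ'(2.37) = σ(2.37)(1 - σ(2.37)) = 0.9145 × 0.08549 = 0.07818
∂L/∂z = ∂L/∂h · σ'(z) = -3 × 0.07818 = -0.2345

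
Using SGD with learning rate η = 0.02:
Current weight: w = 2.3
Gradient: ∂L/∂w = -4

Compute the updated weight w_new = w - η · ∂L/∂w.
w_new = 2.38

w_new = w - η·∂L/∂w = 2.3 - 0.02×(-4) = 2.3 - (-0.08) = 2.38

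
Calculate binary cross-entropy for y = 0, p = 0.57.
L = 0.844

L = -0·log(0.57) - 1·log(0.43) = -log(0.43) = 0.844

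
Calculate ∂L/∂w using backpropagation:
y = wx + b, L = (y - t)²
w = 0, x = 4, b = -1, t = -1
∂L/∂w = 0

y = wx + b = (0)(4) + -1 = -1
∂L/∂y = 2(y - t) = 2(-1 - -1) = 0
∂y/∂w = x = 4
∂L/∂w = ∂L/∂y · ∂y/∂w = 0 × 4 = 0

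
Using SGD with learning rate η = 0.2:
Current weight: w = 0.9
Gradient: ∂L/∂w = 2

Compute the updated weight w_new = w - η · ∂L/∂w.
w_new = 0.5

w_new = w - η·∂L/∂w = 0.9 - 0.2×(2) = 0.9 - (0.4) = 0.5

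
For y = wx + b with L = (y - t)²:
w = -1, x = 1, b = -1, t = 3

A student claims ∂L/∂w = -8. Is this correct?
Incorrect

y = (-1)(1) + -1 = -2
∂L/∂y = 2(y - t) = 2(-2 - 3) = -10
∂y/∂w = x = 1
∂L/∂w = -10 × 1 = -10

Claimed value: -8
Incorrect: The correct gradient is -10.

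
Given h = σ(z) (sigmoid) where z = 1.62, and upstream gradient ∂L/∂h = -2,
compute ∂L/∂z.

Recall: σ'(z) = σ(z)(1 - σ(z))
∂L/∂z = -0.2758

σ(1.62) = 0.8348
σ'(1.62) = σ(1.62)(1 - σ(1.62)) = 0.8348 × 0.1652 = 0.1379
∂L/∂z = ∂L/∂h · σ'(z) = -2 × 0.1379 = -0.2758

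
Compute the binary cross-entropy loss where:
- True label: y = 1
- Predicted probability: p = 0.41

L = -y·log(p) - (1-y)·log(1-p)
L = 0.8916

L = -1·log(0.41) - 0·log(0.59) = -log(0.41) = 0.8916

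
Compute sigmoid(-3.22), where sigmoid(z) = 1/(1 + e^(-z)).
0.03842

sigmoid(-3.22) = 1/(1 + e^(3.22)) = 1/(1 + 25.03) = 0.03842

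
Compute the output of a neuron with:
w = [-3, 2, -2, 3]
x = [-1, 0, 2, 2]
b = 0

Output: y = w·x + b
y = 5

y = (-3)(-1) + (2)(0) + (-2)(2) + (3)(2) + 0 = 5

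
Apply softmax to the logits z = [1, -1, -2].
p = [0.8438, 0.1142, 0.042]

exp(z) = [2.718, 0.3679, 0.1353]
Sum = 3.221
p = [0.8438, 0.1142, 0.042]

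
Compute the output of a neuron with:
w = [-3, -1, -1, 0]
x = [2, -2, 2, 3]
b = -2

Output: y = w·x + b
y = -8

y = (-3)(2) + (-1)(-2) + (-1)(2) + (0)(3) + -2 = -8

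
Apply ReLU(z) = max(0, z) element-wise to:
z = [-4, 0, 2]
h = [0, 0, 2]

ReLU applied element-wise: max(0,-4)=0, max(0,0)=0, max(0,2)=2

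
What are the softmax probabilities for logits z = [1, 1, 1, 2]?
p = [0.1749, 0.1749, 0.1749, 0.4754]

exp(z) = [2.718, 2.718, 2.718, 7.389]
Sum = 15.54
p = [0.1749, 0.1749, 0.1749, 0.4754]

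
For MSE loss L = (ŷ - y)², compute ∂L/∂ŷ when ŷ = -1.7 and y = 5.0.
∂L/∂ŷ = -13.4

∂L/∂ŷ = 2(ŷ - y) = 2(-1.7 - 5.0) = 2(-6.7) = -13.4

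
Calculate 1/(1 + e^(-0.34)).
0.5842

sigmoid(0.34) = 1/(1 + e^(-0.34)) = 1/(1 + 0.7118) = 0.5842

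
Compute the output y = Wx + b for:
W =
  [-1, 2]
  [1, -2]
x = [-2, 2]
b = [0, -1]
y = [6, -7]

Wx = [-1×-2 + 2×2, 1×-2 + -2×2]
   = [6, -6]
y = Wx + b = [6 + 0, -6 + -1] = [6, -7]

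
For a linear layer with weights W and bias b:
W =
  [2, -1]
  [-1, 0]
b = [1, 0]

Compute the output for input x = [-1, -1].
y = [0, 1]

Wx = [2×-1 + -1×-1, -1×-1 + 0×-1]
   = [-1, 1]
y = Wx + b = [-1 + 1, 1 + 0] = [0, 1]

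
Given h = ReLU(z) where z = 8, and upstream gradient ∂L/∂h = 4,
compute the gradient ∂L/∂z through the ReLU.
∂L/∂z = 4

h = ReLU(8) = 8
Since z > 0: ∂h/∂z = 1
∂L/∂z = ∂L/∂h · ∂h/∂z = 4 × 1 = 4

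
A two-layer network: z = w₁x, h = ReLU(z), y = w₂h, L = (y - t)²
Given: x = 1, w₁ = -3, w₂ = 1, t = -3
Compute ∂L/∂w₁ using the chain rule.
∂L/∂w₁ = 0

Forward pass:
z = w₁x = -3×1 = -3
h = ReLU(-3) = 0
y = w₂h = 1×0 = 0

Backward pass:
∂L/∂y = 2(y - t) = 2(0 - -3) = 6
∂y/∂h = w₂ = 1
∂h/∂z = 0 (ReLU derivative)
∂z/∂w₁ = x = 1

∂L/∂w₁ = 6 × 1 × 0 × 1 = 0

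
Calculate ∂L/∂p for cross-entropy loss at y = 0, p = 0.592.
∂L/∂p = 2.451

∂L/∂p = -y/p + (1-y)/(1-p) = 0 + 1/0.408 = 2.451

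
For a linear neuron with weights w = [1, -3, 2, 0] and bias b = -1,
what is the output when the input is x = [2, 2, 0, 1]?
y = -5

y = (1)(2) + (-3)(2) + (2)(0) + (0)(1) + -1 = -5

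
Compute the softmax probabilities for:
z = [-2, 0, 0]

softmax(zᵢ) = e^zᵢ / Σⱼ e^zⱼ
p = [0.0634, 0.4683, 0.4683]

exp(z) = [0.1353, 1, 1]
Sum = 2.135
p = [0.0634, 0.4683, 0.4683]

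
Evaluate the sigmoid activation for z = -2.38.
0.08471

sigmoid(-2.38) = 1/(1 + e^(2.38)) = 1/(1 + 10.8) = 0.08471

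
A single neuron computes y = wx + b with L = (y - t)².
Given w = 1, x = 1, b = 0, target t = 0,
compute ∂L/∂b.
∂L/∂b = 2

y = wx + b = (1)(1) + 0 = 1
∂L/∂y = 2(y - t) = 2(1 - 0) = 2
∂y/∂b = 1
∂L/∂b = ∂L/∂y · ∂y/∂b = 2 × 1 = 2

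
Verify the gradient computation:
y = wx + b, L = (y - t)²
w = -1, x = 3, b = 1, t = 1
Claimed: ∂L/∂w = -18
Correct

y = (-1)(3) + 1 = -2
∂L/∂y = 2(y - t) = 2(-2 - 1) = -6
∂y/∂w = x = 3
∂L/∂w = -6 × 3 = -18

Claimed value: -18
Correct: The correct gradient is -18.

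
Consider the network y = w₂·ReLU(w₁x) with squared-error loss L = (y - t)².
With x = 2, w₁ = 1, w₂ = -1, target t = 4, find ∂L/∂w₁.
∂L/∂w₁ = 24

Forward pass:
z = w₁x = 1×2 = 2
h = ReLU(2) = 2
y = w₂h = -1×2 = -2

Backward pass:
∂L/∂y = 2(y - t) = 2(-2 - 4) = -12
∂y/∂h = w₂ = -1
∂h/∂z = 1 (ReLU derivative)
∂z/∂w₁ = x = 2

∂L/∂w₁ = -12 × -1 × 1 × 2 = 24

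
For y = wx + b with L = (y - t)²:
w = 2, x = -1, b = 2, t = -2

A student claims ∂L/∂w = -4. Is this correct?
Correct

y = (2)(-1) + 2 = 0
∂L/∂y = 2(y - t) = 2(0 - -2) = 4
∂y/∂w = x = -1
∂L/∂w = 4 × -1 = -4

Claimed value: -4
Correct: The correct gradient is -4.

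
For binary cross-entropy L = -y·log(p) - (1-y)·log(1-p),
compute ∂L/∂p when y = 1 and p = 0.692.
∂L/∂p = -1.445

∂L/∂p = -y/p + (1-y)/(1-p) = -1/0.692 + 0 = -1.445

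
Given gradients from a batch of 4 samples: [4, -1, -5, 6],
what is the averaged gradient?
Average gradient = 1

Average = (1/4)(4 + -1 + -5 + 6) = 4/4 = 1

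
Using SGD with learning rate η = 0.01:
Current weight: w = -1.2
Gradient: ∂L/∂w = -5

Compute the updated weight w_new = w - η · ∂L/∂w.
w_new = -1.15

w_new = w - η·∂L/∂w = -1.2 - 0.01×(-5) = -1.2 - (-0.05) = -1.15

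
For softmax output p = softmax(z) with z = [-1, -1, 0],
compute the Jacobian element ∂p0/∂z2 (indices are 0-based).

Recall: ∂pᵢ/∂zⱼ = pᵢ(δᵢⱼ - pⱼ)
∂p0/∂z2 = -0.1221

p = softmax(z) = [0.2119, 0.2119, 0.5761]
p0 = 0.2119, p2 = 0.5761

∂p0/∂z2 = -p0 × p2 = -0.2119 × 0.5761 = -0.1221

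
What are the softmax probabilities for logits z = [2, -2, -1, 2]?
p = [0.4835, 0.0089, 0.0241, 0.4835]

exp(z) = [7.389, 0.1353, 0.3679, 7.389]
Sum = 15.28
p = [0.4835, 0.0089, 0.0241, 0.4835]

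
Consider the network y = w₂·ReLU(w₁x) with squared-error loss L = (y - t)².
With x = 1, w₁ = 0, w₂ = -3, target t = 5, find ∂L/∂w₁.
∂L/∂w₁ = 0

Forward pass:
z = w₁x = 0×1 = 0
h = ReLU(0) = 0
y = w₂h = -3×0 = 0

Backward pass:
∂L/∂y = 2(y - t) = 2(0 - 5) = -10
∂y/∂h = w₂ = -3
∂h/∂z = 0 (ReLU derivative)
∂z/∂w₁ = x = 1

∂L/∂w₁ = -10 × -3 × 0 × 1 = 0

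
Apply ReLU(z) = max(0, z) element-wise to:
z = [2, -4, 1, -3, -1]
h = [2, 0, 1, 0, 0]

ReLU applied element-wise: max(0,2)=2, max(0,-4)=0, max(0,1)=1, max(0,-3)=0, max(0,-1)=0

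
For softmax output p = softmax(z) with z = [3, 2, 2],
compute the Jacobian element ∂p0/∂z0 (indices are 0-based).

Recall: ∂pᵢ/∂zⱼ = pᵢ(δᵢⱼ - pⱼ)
∂p0/∂z0 = 0.2442

p = softmax(z) = [0.5761, 0.2119, 0.2119]
p0 = 0.5761

∂p0/∂z0 = p0(1 - p0) = 0.5761 × (1 - 0.5761) = 0.2442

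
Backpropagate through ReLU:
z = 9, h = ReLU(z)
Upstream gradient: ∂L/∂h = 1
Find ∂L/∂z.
∂L/∂z = 1

h = ReLU(9) = 9
Since z > 0: ∂h/∂z = 1
∂L/∂z = ∂L/∂h · ∂h/∂z = 1 × 1 = 1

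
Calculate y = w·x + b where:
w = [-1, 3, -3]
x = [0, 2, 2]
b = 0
y = 0

y = (-1)(0) + (3)(2) + (-3)(2) + 0 = 0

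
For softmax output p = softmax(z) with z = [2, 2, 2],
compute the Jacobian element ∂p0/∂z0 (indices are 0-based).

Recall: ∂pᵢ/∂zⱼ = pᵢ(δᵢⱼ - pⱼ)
∂p0/∂z0 = 0.2222

p = softmax(z) = [0.3333, 0.3333, 0.3333]
p0 = 0.3333

∂p0/∂z0 = p0(1 - p0) = 0.3333 × (1 - 0.3333) = 0.2222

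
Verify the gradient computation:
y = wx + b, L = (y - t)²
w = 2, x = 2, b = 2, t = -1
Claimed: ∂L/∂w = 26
Incorrect

y = (2)(2) + 2 = 6
∂L/∂y = 2(y - t) = 2(6 - -1) = 14
∂y/∂w = x = 2
∂L/∂w = 14 × 2 = 28

Claimed value: 26
Incorrect: The correct gradient is 28.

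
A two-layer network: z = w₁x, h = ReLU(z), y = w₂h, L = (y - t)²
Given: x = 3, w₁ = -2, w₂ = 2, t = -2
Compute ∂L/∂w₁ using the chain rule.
∂L/∂w₁ = 0

Forward pass:
z = w₁x = -2×3 = -6
h = ReLU(-6) = 0
y = w₂h = 2×0 = 0

Backward pass:
∂L/∂y = 2(y - t) = 2(0 - -2) = 4
∂y/∂h = w₂ = 2
∂h/∂z = 0 (ReLU derivative)
∂z/∂w₁ = x = 3

∂L/∂w₁ = 4 × 2 × 0 × 3 = 0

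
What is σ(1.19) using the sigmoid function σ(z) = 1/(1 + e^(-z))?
0.7667

sigmoid(1.19) = 1/(1 + e^(-1.19)) = 1/(1 + 0.3042) = 0.7667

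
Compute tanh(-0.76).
-0.6411

tanh(-0.76) = (e^(-0.76) - e^(0.76))/(e^(-0.76) + e^(0.76)) = -0.6411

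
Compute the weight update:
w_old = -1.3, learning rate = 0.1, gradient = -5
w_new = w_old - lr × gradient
w_new = -0.8

w_new = w - η·∂L/∂w = -1.3 - 0.1×(-5) = -1.3 - (-0.5) = -0.8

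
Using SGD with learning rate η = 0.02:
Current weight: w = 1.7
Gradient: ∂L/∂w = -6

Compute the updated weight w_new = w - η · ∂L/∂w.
w_new = 1.82

w_new = w - η·∂L/∂w = 1.7 - 0.02×(-6) = 1.7 - (-0.12) = 1.82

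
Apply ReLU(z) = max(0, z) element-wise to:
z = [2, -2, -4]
h = [2, 0, 0]

ReLU applied element-wise: max(0,2)=2, max(0,-2)=0, max(0,-4)=0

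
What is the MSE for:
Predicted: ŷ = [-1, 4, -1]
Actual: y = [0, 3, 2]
MSE = 3.667

MSE = (1/3)((-1-0)² + (4-3)² + (-1-2)²) = (1/3)(1 + 1 + 9) = 3.667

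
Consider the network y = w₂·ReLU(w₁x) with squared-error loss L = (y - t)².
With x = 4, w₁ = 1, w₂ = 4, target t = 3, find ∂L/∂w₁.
∂L/∂w₁ = 416

Forward pass:
z = w₁x = 1×4 = 4
h = ReLU(4) = 4
y = w₂h = 4×4 = 16

Backward pass:
∂L/∂y = 2(y - t) = 2(16 - 3) = 26
∂y/∂h = w₂ = 4
∂h/∂z = 1 (ReLU derivative)
∂z/∂w₁ = x = 4

∂L/∂w₁ = 26 × 4 × 1 × 4 = 416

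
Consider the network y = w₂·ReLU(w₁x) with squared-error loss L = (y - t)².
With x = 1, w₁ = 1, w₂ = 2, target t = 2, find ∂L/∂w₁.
∂L/∂w₁ = 0

Forward pass:
z = w₁x = 1×1 = 1
h = ReLU(1) = 1
y = w₂h = 2×1 = 2

Backward pass:
∂L/∂y = 2(y - t) = 2(2 - 2) = 0
∂y/∂h = w₂ = 2
∂h/∂z = 1 (ReLU derivative)
∂z/∂w₁ = x = 1

∂L/∂w₁ = 0 × 2 × 1 × 1 = 0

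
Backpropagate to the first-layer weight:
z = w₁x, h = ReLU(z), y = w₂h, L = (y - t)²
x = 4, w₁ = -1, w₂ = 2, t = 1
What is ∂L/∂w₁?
∂L/∂w₁ = 0

Forward pass:
z = w₁x = -1×4 = -4
h = ReLU(-4) = 0
y = w₂h = 2×0 = 0

Backward pass:
∂L/∂y = 2(y - t) = 2(0 - 1) = -2
∂y/∂h = w₂ = 2
∂h/∂z = 0 (ReLU derivative)
∂z/∂w₁ = x = 4

∂L/∂w₁ = -2 × 2 × 0 × 4 = 0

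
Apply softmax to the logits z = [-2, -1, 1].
p = [0.042, 0.1142, 0.8438]

exp(z) = [0.1353, 0.3679, 2.718]
Sum = 3.221
p = [0.042, 0.1142, 0.8438]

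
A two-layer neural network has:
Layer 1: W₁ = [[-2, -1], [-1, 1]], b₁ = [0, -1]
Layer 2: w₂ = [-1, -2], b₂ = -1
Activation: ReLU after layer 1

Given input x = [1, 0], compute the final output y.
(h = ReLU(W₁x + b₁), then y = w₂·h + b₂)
y = -1

Layer 1 pre-activation: z₁ = [-2, -2]
After ReLU: h = [0, 0]
Layer 2 output: y = -1×0 + -2×0 + -1 = -1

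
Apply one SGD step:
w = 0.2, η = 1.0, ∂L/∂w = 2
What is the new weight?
w_new = -1.8

w_new = w - η·∂L/∂w = 0.2 - 1.0×(2) = 0.2 - (2) = -1.8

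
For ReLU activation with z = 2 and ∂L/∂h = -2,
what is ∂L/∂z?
∂L/∂z = -2

h = ReLU(2) = 2
Since z > 0: ∂h/∂z = 1
∂L/∂z = ∂L/∂h · ∂h/∂z = -2 × 1 = -2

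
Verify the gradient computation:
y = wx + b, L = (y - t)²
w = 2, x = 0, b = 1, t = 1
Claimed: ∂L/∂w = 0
Correct

y = (2)(0) + 1 = 1
∂L/∂y = 2(y - t) = 2(1 - 1) = 0
∂y/∂w = x = 0
∂L/∂w = 0 × 0 = 0

Claimed value: 0
Correct: The correct gradient is 0.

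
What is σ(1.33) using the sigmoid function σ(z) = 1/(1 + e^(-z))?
0.7908

sigmoid(1.33) = 1/(1 + e^(-1.33)) = 1/(1 + 0.2645) = 0.7908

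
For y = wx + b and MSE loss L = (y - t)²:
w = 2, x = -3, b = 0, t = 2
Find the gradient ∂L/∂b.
∂L/∂b = -16

y = wx + b = (2)(-3) + 0 = -6
∂L/∂y = 2(y - t) = 2(-6 - 2) = -16
∂y/∂b = 1
∂L/∂b = ∂L/∂y · ∂y/∂b = -16 × 1 = -16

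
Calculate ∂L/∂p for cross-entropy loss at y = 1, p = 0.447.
∂L/∂p = -2.237

∂L/∂p = -y/p + (1-y)/(1-p) = -1/0.447 + 0 = -2.237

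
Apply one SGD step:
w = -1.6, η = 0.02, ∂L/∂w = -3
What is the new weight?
w_new = -1.54

w_new = w - η·∂L/∂w = -1.6 - 0.02×(-3) = -1.6 - (-0.06) = -1.54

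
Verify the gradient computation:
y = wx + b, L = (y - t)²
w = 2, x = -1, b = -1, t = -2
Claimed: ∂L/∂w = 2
Correct

y = (2)(-1) + -1 = -3
∂L/∂y = 2(y - t) = 2(-3 - -2) = -2
∂y/∂w = x = -1
∂L/∂w = -2 × -1 = 2

Claimed value: 2
Correct: The correct gradient is 2.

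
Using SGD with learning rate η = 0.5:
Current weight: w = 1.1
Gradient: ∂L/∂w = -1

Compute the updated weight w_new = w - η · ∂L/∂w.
w_new = 1.6

w_new = w - η·∂L/∂w = 1.1 - 0.5×(-1) = 1.1 - (-0.5) = 1.6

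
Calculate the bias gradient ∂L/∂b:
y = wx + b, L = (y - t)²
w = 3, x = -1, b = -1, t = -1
∂L/∂b = -6

y = wx + b = (3)(-1) + -1 = -4
∂L/∂y = 2(y - t) = 2(-4 - -1) = -6
∂y/∂b = 1
∂L/∂b = ∂L/∂y · ∂y/∂b = -6 × 1 = -6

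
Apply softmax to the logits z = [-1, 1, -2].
p = [0.1142, 0.8438, 0.042]

exp(z) = [0.3679, 2.718, 0.1353]
Sum = 3.221
p = [0.1142, 0.8438, 0.042]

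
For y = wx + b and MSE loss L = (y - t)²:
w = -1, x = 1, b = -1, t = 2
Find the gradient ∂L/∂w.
∂L/∂w = -8

y = wx + b = (-1)(1) + -1 = -2
∂L/∂y = 2(y - t) = 2(-2 - 2) = -8
∂y/∂w = x = 1
∂L/∂w = ∂L/∂y · ∂y/∂w = -8 × 1 = -8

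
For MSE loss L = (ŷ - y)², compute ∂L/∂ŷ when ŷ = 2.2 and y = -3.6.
∂L/∂ŷ = 11.6

∂L/∂ŷ = 2(ŷ - y) = 2(2.2 - -3.6) = 2(5.8) = 11.6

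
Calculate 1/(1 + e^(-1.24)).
0.7756

sigmoid(1.24) = 1/(1 + e^(-1.24)) = 1/(1 + 0.2894) = 0.7756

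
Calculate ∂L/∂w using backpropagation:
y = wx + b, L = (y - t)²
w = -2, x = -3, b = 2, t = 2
∂L/∂w = -36

y = wx + b = (-2)(-3) + 2 = 8
∂L/∂y = 2(y - t) = 2(8 - 2) = 12
∂y/∂w = x = -3
∂L/∂w = ∂L/∂y · ∂y/∂w = 12 × -3 = -36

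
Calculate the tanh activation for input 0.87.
0.7014

tanh(0.87) = (e^(0.87) - e^(-0.87))/(e^(0.87) + e^(-0.87)) = 0.7014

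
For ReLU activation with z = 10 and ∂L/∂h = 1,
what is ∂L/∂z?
∂L/∂z = 1

h = ReLU(10) = 10
Since z > 0: ∂h/∂z = 1
∂L/∂z = ∂L/∂h · ∂h/∂z = 1 × 1 = 1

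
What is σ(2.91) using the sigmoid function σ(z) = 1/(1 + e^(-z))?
0.9483

sigmoid(2.91) = 1/(1 + e^(-2.91)) = 1/(1 + 0.05448) = 0.9483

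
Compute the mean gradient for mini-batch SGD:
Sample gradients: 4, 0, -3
Average gradient = 0.3333

Average = (1/3)(4 + 0 + -3) = 1/3 = 0.3333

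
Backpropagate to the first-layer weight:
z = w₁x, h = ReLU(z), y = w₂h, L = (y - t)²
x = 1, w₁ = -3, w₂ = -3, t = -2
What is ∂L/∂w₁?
∂L/∂w₁ = 0

Forward pass:
z = w₁x = -3×1 = -3
h = ReLU(-3) = 0
y = w₂h = -3×0 = 0

Backward pass:
∂L/∂y = 2(y - t) = 2(0 - -2) = 4
∂y/∂h = w₂ = -3
∂h/∂z = 0 (ReLU derivative)
∂z/∂w₁ = x = 1

∂L/∂w₁ = 4 × -3 × 0 × 1 = 0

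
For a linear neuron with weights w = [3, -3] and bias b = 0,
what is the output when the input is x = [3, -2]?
y = 15

y = (3)(3) + (-3)(-2) + 0 = 15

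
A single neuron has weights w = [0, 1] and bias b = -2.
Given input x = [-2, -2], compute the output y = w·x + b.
y = -4

y = (0)(-2) + (1)(-2) + -2 = -4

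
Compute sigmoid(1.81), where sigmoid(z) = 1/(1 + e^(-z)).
0.8594

sigmoid(1.81) = 1/(1 + e^(-1.81)) = 1/(1 + 0.1637) = 0.8594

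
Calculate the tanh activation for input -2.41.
-0.984

tanh(-2.41) = (e^(-2.41) - e^(2.41))/(e^(-2.41) + e^(2.41)) = -0.984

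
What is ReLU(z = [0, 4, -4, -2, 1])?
h = [0, 4, 0, 0, 1]

ReLU applied element-wise: max(0,0)=0, max(0,4)=4, max(0,-4)=0, max(0,-2)=0, max(0,1)=1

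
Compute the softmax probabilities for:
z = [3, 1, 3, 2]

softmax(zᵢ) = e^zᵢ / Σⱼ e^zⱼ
p = [0.3995, 0.0541, 0.3995, 0.147]

exp(z) = [20.09, 2.718, 20.09, 7.389]
Sum = 50.28
p = [0.3995, 0.0541, 0.3995, 0.147]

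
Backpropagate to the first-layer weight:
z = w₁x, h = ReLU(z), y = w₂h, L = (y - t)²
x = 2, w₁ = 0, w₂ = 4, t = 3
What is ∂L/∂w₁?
∂L/∂w₁ = 0

Forward pass:
z = w₁x = 0×2 = 0
h = ReLU(0) = 0
y = w₂h = 4×0 = 0

Backward pass:
∂L/∂y = 2(y - t) = 2(0 - 3) = -6
∂y/∂h = w₂ = 4
∂h/∂z = 0 (ReLU derivative)
∂z/∂w₁ = x = 2

∂L/∂w₁ = -6 × 4 × 0 × 2 = 0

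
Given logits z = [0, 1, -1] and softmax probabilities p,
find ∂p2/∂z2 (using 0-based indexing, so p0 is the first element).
∂p2/∂z2 = 0.08193

p = softmax(z) = [0.2447, 0.6652, 0.09003]
p2 = 0.09003

∂p2/∂z2 = p2(1 - p2) = 0.09003 × (1 - 0.09003) = 0.08193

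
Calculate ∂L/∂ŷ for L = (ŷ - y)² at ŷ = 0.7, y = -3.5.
∂L/∂ŷ = 8.4

∂L/∂ŷ = 2(ŷ - y) = 2(0.7 - -3.5) = 2(4.2) = 8.4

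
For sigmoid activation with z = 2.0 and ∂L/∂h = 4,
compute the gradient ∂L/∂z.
∂L/∂z = 0.42

σ(2.0) = 0.8808
σ'(2.0) = σ(2.0)(1 - σ(2.0)) = 0.8808 × 0.1192 = 0.105
∂L/∂z = ∂L/∂h · σ'(z) = 4 × 0.105 = 0.42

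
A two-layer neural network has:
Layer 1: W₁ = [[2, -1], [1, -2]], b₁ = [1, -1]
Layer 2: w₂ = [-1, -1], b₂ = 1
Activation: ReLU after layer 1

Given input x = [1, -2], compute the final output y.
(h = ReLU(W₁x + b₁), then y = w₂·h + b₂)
y = -8

Layer 1 pre-activation: z₁ = [5, 4]
After ReLU: h = [5, 4]
Layer 2 output: y = -1×5 + -1×4 + 1 = -8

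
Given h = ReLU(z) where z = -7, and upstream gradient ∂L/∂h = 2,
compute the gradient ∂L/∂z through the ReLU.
∂L/∂z = 0

h = ReLU(-7) = 0
Since z < 0: ∂h/∂z = 0
∂L/∂z = ∂L/∂h · ∂h/∂z = 2 × 0 = 0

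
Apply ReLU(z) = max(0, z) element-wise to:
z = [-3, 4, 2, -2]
h = [0, 4, 2, 0]

ReLU applied element-wise: max(0,-3)=0, max(0,4)=4, max(0,2)=2, max(0,-2)=0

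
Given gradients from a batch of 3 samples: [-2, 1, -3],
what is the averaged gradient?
Average gradient = -1.333

Average = (1/3)(-2 + 1 + -3) = -4/3 = -1.333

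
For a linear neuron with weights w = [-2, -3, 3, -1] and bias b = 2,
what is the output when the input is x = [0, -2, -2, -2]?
y = 4

y = (-2)(0) + (-3)(-2) + (3)(-2) + (-1)(-2) + 2 = 4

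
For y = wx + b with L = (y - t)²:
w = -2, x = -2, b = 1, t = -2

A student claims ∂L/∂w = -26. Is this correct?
Incorrect

y = (-2)(-2) + 1 = 5
∂L/∂y = 2(y - t) = 2(5 - -2) = 14
∂y/∂w = x = -2
∂L/∂w = 14 × -2 = -28

Claimed value: -26
Incorrect: The correct gradient is -28.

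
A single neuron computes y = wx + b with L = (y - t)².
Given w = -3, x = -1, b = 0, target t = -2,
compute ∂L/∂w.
∂L/∂w = -10

y = wx + b = (-3)(-1) + 0 = 3
∂L/∂y = 2(y - t) = 2(3 - -2) = 10
∂y/∂w = x = -1
∂L/∂w = ∂L/∂y · ∂y/∂w = 10 × -1 = -10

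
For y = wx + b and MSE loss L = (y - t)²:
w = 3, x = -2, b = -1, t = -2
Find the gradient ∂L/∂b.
∂L/∂b = -10

y = wx + b = (3)(-2) + -1 = -7
∂L/∂y = 2(y - t) = 2(-7 - -2) = -10
∂y/∂b = 1
∂L/∂b = ∂L/∂y · ∂y/∂b = -10 × 1 = -10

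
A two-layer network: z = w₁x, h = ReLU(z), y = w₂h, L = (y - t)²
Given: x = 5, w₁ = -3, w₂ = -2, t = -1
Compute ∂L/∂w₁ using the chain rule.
∂L/∂w₁ = 0

Forward pass:
z = w₁x = -3×5 = -15
h = ReLU(-15) = 0
y = w₂h = -2×0 = 0

Backward pass:
∂L/∂y = 2(y - t) = 2(0 - -1) = 2
∂y/∂h = w₂ = -2
∂h/∂z = 0 (ReLU derivative)
∂z/∂w₁ = x = 5

∂L/∂w₁ = 2 × -2 × 0 × 5 = 0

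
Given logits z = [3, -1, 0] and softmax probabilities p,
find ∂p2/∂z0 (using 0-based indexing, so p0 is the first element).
∂p2/∂z0 = -0.04364

p = softmax(z) = [0.9362, 0.01715, 0.04661]
p2 = 0.04661, p0 = 0.9362

∂p2/∂z0 = -p2 × p0 = -0.04661 × 0.9362 = -0.04364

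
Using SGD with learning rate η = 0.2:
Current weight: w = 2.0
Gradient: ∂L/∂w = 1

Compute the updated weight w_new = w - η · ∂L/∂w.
w_new = 1.8

w_new = w - η·∂L/∂w = 2.0 - 0.2×(1) = 2.0 - (0.2) = 1.8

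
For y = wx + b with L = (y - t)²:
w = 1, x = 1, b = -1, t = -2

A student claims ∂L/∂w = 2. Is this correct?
Incorrect

y = (1)(1) + -1 = 0
∂L/∂y = 2(y - t) = 2(0 - -2) = 4
∂y/∂w = x = 1
∂L/∂w = 4 × 1 = 4

Claimed value: 2
Incorrect: The correct gradient is 4.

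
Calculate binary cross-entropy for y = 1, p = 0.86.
L = 0.1508

L = -1·log(0.86) - 0·log(0.14) = -log(0.86) = 0.1508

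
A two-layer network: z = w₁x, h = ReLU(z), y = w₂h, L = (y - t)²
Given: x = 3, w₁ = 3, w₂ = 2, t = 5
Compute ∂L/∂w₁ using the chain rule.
∂L/∂w₁ = 156

Forward pass:
z = w₁x = 3×3 = 9
h = ReLU(9) = 9
y = w₂h = 2×9 = 18

Backward pass:
∂L/∂y = 2(y - t) = 2(18 - 5) = 26
∂y/∂h = w₂ = 2
∂h/∂z = 1 (ReLU derivative)
∂z/∂w₁ = x = 3

∂L/∂w₁ = 26 × 2 × 1 × 3 = 156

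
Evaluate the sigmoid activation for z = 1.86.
0.8653

sigmoid(1.86) = 1/(1 + e^(-1.86)) = 1/(1 + 0.1557) = 0.8653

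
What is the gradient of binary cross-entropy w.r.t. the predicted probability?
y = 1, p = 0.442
∂L/∂p = -2.262

∂L/∂p = -y/p + (1-y)/(1-p) = -1/0.442 + 0 = -2.262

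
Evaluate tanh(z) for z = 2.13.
0.9721

tanh(2.13) = (e^(2.13) - e^(-2.13))/(e^(2.13) + e^(-2.13)) = 0.9721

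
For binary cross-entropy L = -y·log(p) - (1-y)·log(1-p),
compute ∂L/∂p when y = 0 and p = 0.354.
∂L/∂p = 1.548

∂L/∂p = -y/p + (1-y)/(1-p) = 0 + 1/0.646 = 1.548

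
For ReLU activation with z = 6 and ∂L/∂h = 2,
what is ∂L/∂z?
∂L/∂z = 2

h = ReLU(6) = 6
Since z > 0: ∂h/∂z = 1
∂L/∂z = ∂L/∂h · ∂h/∂z = 2 × 1 = 2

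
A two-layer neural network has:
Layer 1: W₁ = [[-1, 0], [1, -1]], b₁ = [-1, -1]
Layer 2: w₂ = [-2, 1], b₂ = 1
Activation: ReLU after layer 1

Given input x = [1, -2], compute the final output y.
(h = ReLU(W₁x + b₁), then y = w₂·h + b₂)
y = 3

Layer 1 pre-activation: z₁ = [-2, 2]
After ReLU: h = [0, 2]
Layer 2 output: y = -2×0 + 1×2 + 1 = 3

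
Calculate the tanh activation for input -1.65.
-0.9289

tanh(-1.65) = (e^(-1.65) - e^(1.65))/(e^(-1.65) + e^(1.65)) = -0.9289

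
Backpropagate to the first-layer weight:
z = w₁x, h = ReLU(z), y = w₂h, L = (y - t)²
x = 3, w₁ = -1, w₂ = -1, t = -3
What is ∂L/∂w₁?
∂L/∂w₁ = 0

Forward pass:
z = w₁x = -1×3 = -3
h = ReLU(-3) = 0
y = w₂h = -1×0 = 0

Backward pass:
∂L/∂y = 2(y - t) = 2(0 - -3) = 6
∂y/∂h = w₂ = -1
∂h/∂z = 0 (ReLU derivative)
∂z/∂w₁ = x = 3

∂L/∂w₁ = 6 × -1 × 0 × 3 = 0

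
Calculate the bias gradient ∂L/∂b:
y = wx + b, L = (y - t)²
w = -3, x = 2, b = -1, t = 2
∂L/∂b = -18

y = wx + b = (-3)(2) + -1 = -7
∂L/∂y = 2(y - t) = 2(-7 - 2) = -18
∂y/∂b = 1
∂L/∂b = ∂L/∂y · ∂y/∂b = -18 × 1 = -18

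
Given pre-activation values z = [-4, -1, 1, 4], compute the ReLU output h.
h = [0, 0, 1, 4]

ReLU applied element-wise: max(0,-4)=0, max(0,-1)=0, max(0,1)=1, max(0,4)=4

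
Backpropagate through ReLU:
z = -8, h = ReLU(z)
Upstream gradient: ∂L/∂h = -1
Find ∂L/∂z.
∂L/∂z = 0

h = ReLU(-8) = 0
Since z < 0: ∂h/∂z = 0
∂L/∂z = ∂L/∂h · ∂h/∂z = -1 × 0 = 0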